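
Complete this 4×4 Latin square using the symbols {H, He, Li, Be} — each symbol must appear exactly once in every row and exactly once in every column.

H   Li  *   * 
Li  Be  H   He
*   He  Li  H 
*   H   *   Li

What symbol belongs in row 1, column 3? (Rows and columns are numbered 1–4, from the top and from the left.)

He

row 1 has {H,Li}; column 4 has {H,He,Li} — only Be is left for (r1,c4).
row 3 has {H,He,Li}; column 1 has {H,Li} — only Be is left for (r3,c1).
row 4 has {H,Li}; column 1 has {H,Li,Be} — only He is left for (r4,c1).
row 4 has {H,He,Li}; column 3 has {H,Li} — only Be is left for (r4,c3).
row 1 has {H,Li,Be}; column 3 has {H,Li,Be} — only He is left for (r1,c3).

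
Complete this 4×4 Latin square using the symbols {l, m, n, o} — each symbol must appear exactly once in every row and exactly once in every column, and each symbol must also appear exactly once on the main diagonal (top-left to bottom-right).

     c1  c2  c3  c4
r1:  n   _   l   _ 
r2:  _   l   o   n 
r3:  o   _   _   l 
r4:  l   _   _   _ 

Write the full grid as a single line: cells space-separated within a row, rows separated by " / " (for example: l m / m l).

n o l m / m l o n / o n m l / l m n o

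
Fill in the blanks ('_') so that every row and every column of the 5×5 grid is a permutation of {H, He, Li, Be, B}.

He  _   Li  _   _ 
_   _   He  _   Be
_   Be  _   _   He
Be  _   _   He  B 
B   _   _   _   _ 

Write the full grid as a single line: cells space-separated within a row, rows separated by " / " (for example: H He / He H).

He B Li Be H / Li H He B Be / H Be B Li He / Be Li H He B / B He Be H Li

(r1,c5): row 1 has {He,Li}; column 5 has {He,Be,B}, so it must be H.
(r4,c3): row 4 has {He,Be,B}; column 3 has {He,Li}, so it must be H.
(r5,c3): row 5 has {B}; column 3 has {H,He,Li}, so it must be Be.
(r5,c5): row 5 has {Be,B}; column 5 has {H,He,Be,B}, so it must be Li.
(r1,c2): row 1 has {H,He,Li}; column 2 has {Be}, so it must be B.
(r1,c4): row 1 has {H,He,Li,B}; column 4 has {He}, so it must be Be.
(r3,c3): row 3 has {He,Be}; column 3 has {H,He,Li,Be}, so it must be B.
(r4,c2): row 4 has {H,He,Be,B}; column 2 has {Be,B}, so it must be Li.
(r5,c4): row 5 has {Li,Be,B}; column 4 has {He,Be}, so it must be H.
(r2,c2): row 2 has {He,Be}; column 2 has {Li,Be,B}, so it must be H.
(r3,c4): row 3 has {He,Be,B}; column 4 has {H,He,Be}, so it must be Li.
(r5,c2): row 5 has {H,Li,Be,B}; column 2 has {H,Li,Be,B}, so it must be He.
(r2,c1): row 2 has {H,He,Be}; column 1 has {He,Be,B}, so it must be Li.
(r2,c4): row 2 has {H,He,Li,Be}; column 4 has {H,He,Li,Be}, so it must be B.
(r3,c1): row 3 has {He,Li,Be,B}; column 1 has {He,Li,Be,B}, so it must be H.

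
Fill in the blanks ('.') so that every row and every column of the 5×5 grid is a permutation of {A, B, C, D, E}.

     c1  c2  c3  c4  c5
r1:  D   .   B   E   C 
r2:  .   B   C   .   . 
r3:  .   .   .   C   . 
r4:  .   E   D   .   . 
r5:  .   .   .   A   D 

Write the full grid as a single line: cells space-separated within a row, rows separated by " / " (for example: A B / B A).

D A B E C / A B C D E / E D A C B / C E D B A / B C E A D

(r1,c2) = A
(r2,c4) = D
(r3,c2) = D
(r4,c4) = B
(r4,c5) = A
(r5,c2) = C
(r5,c3) = E
(r2,c5) = E
(r3,c3) = A
(r3,c5) = B
(r4,c1) = C
(r5,c1) = B
(r2,c1) = A
(r3,c1) = E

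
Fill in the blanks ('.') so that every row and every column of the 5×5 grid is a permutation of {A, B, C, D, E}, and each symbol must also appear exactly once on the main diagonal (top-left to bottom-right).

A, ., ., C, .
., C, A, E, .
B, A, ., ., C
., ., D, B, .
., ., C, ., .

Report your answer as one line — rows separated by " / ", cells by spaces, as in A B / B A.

A D B C E / D C A E B / B A E D C / C E D B A / E B C A D

row 2 has {A,C,E}; column 1 has {A,B} — only D is left for (r2,c1).
row 2 has {A,C,D,E}; column 5 has {C} — only B is left for (r2,c5).
row 3 has {A,B,C}; column 3 has {A,C,D}; the diagonal has {A,B,C} — only E is left for (r3,c3).
row 3 has {A,B,C,E}; column 4 has {B,C,E} — only D is left for (r3,c4).
row 4 has {B,D}; column 2 has {A,C} — only E is left for (r4,c2).
row 4 has {B,D,E}; column 5 has {B,C} — only A is left for (r4,c5).
row 5 has {C}; column 1 has {A,B,D} — only E is left for (r5,c1).
row 5 has {C,E}; column 4 has {B,C,D,E} — only A is left for (r5,c4).
row 5 has {A,C,E}; column 5 has {A,B,C}; the diagonal has {A,B,C,E} — only D is left for (r5,c5).
row 1 has {A,C}; column 3 has {A,C,D,E} — only B is left for (r1,c3).
row 1 has {A,B,C}; column 5 has {A,B,C,D} — only E is left for (r1,c5).
row 4 has {A,B,D,E}; column 1 has {A,B,D,E} — only C is left for (r4,c1).
row 5 has {A,C,D,E}; column 2 has {A,C,E} — only B is left for (r5,c2).
row 1 has {A,B,C,E}; column 2 has {A,B,C,E} — only D is left for (r1,c2).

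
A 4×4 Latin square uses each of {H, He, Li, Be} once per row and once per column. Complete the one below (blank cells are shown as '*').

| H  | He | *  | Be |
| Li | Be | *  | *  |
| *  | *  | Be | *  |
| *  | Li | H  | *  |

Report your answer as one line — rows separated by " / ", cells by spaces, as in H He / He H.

H He Li Be / Li Be He H / He H Be Li / Be Li H He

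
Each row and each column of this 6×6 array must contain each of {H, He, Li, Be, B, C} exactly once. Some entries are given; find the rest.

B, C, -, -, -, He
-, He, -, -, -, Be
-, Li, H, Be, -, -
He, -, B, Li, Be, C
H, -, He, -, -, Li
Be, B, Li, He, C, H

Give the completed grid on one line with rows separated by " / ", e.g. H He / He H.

B C Be H Li He / Li He C B H Be / C Li H Be He B / He H B Li Be C / H Be He C B Li / Be B Li He C H

(r1,c3): row 1 has {He,B,C}; column 3 has {H,He,Li,B}, so it must be Be.
(r1,c4): row 1 has {He,Be,B,C}; column 4 has {He,Li,Be}, so it must be H.
(r1,c5): row 1 has {H,He,Be,B,C}; column 5 has {Be,C}, so it must be Li.
(r2,c3): row 2 has {He,Be}; column 3 has {H,He,Li,Be,B}, so it must be C.
(r2,c4): row 2 has {He,Be,C}; column 4 has {H,He,Li,Be}, so it must be B.
(r2,c5): row 2 has {He,Be,B,C}; column 5 has {Li,Be,C}, so it must be H.
(r3,c1): row 3 has {H,Li,Be}; column 1 has {H,He,Be,B}, so it must be C.
(r3,c6): row 3 has {H,Li,Be,C}; column 6 has {H,He,Li,Be,C}, so it must be B.
(r4,c2): row 4 has {He,Li,Be,B,C}; column 2 has {He,Li,B,C}, so it must be H.
(r5,c2): row 5 has {H,He,Li}; column 2 has {H,He,Li,B,C}, so it must be Be.
(r5,c4): row 5 has {H,He,Li,Be}; column 4 has {H,He,Li,Be,B}, so it must be C.
(r5,c5): row 5 has {H,He,Li,Be,C}; column 5 has {H,Li,Be,C}, so it must be B.
(r2,c1): row 2 has {H,He,Be,B,C}; column 1 has {H,He,Be,B,C}, so it must be Li.
(r3,c5): row 3 has {H,Li,Be,B,C}; column 5 has {H,Li,Be,B,C}, so it must be He.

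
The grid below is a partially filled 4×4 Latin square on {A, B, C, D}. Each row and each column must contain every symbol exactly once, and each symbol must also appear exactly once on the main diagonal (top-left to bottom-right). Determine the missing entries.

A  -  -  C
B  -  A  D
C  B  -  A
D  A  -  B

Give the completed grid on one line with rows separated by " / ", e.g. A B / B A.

A D B C / B C A D / C B D A / D A C B

(r1,c2) = D
(r1,c3) = B
(r2,c2) = C
(r3,c3) = D
(r4,c3) = C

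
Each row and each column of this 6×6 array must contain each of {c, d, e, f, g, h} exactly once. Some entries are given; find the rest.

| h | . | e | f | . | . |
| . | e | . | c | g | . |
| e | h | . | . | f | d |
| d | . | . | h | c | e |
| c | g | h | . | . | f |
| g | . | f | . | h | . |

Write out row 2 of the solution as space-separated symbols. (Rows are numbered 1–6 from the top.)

f e d c g h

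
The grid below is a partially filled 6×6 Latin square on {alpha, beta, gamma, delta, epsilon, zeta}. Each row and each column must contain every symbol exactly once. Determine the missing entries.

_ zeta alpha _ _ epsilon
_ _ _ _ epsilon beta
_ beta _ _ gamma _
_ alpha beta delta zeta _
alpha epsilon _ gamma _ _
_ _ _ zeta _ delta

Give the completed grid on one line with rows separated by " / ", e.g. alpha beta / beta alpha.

(r1,c4) = beta
(r1,c5) = delta
(r2,c4) = alpha
(r3,c4) = epsilon
(r4,c6) = gamma
(r5,c5) = beta
(r5,c6) = zeta
(r6,c2) = gamma
(r6,c3) = epsilon
(r6,c5) = alpha
(r1,c1) = gamma
(r2,c2) = delta
(r3,c6) = alpha
(r4,c1) = epsilon
(r5,c3) = delta
(r6,c1) = beta
(r2,c1) = zeta
(r2,c3) = gamma
(r3,c1) = delta
(r3,c3) = zeta

gamma zeta alpha beta delta epsilon / zeta delta gamma alpha epsilon beta / delta beta zeta epsilon gamma alpha / epsilon alpha beta delta zeta gamma / alpha epsilon delta gamma beta zeta / beta gamma epsilon zeta alpha delta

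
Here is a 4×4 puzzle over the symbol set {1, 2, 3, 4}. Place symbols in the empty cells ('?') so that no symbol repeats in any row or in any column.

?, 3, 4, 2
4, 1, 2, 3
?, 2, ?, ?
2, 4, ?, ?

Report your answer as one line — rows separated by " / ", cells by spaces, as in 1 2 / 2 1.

At row 1, column 1: row 1 has {2,3,4}; column 1 has {2,4}; that leaves 1.
At row 3, column 1: row 3 has {2}; column 1 has {1,2,4}; that leaves 3.
At row 3, column 3: row 3 has {2,3}; column 3 has {2,4}; that leaves 1.
At row 3, column 4: row 3 has {1,2,3}; column 4 has {2,3}; that leaves 4.
At row 4, column 3: row 4 has {2,4}; column 3 has {1,2,4}; that leaves 3.
At row 4, column 4: row 4 has {2,3,4}; column 4 has {2,3,4}; that leaves 1.

1 3 4 2 / 4 1 2 3 / 3 2 1 4 / 2 4 3 1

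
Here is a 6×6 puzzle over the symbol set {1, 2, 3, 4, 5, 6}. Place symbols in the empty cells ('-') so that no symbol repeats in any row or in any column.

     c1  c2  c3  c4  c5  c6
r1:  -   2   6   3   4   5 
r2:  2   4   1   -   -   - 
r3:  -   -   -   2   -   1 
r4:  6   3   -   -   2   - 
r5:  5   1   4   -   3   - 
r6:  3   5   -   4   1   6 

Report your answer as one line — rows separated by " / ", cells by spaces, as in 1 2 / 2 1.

Cell (r1,c1): row 1 has {2,3,4,5,6}; column 1 has {2,3,5,6} → 1.
Cell (r2,c6): row 2 has {1,2,4}; column 6 has {1,5,6} → 3.
Cell (r3,c1): row 3 has {1,2}; column 1 has {1,2,3,5,6} → 4.
Cell (r3,c2): row 3 has {1,2,4}; column 2 has {1,2,3,4,5} → 6.
Cell (r3,c5): row 3 has {1,2,4,6}; column 5 has {1,2,3,4} → 5.
Cell (r4,c3): row 4 has {2,3,6}; column 3 has {1,4,6} → 5.
Cell (r4,c4): row 4 has {2,3,5,6}; column 4 has {2,3,4} → 1.
Cell (r4,c6): row 4 has {1,2,3,5,6}; column 6 has {1,3,5,6} → 4.
Cell (r5,c4): row 5 has {1,3,4,5}; column 4 has {1,2,3,4} → 6.
Cell (r5,c6): row 5 has {1,3,4,5,6}; column 6 has {1,3,4,5,6} → 2.
Cell (r6,c3): row 6 has {1,3,4,5,6}; column 3 has {1,4,5,6} → 2.
Cell (r2,c4): row 2 has {1,2,3,4}; column 4 has {1,2,3,4,6} → 5.
Cell (r2,c5): row 2 has {1,2,3,4,5}; column 5 has {1,2,3,4,5} → 6.
Cell (r3,c3): row 3 has {1,2,4,5,6}; column 3 has {1,2,4,5,6} → 3.

1 2 6 3 4 5 / 2 4 1 5 6 3 / 4 6 3 2 5 1 / 6 3 5 1 2 4 / 5 1 4 6 3 2 / 3 5 2 4 1 6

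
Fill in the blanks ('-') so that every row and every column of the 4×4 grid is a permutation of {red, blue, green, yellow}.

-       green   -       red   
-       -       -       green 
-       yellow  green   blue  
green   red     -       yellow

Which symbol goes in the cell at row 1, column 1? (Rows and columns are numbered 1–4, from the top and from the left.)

blue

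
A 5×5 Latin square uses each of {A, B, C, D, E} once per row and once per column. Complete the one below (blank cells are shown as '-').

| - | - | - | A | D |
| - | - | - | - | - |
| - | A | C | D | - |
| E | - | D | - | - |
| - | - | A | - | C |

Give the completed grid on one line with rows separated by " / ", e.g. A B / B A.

At row 3, column 1: row 3 has {A,C,D}; column 1 has {E}; that leaves B.
At row 3, column 5: row 3 has {A,B,C,D}; column 5 has {C,D}; that leaves E.
At row 5, column 1: row 5 has {A,C}; column 1 has {B,E}; that leaves D.
At row 1, column 1: row 1 has {A,D}; column 1 has {B,D,E}; that leaves C.
At row 2, column 1: row 2 is empty so far; column 1 has {B,C,D,E}; that leaves A.
At row 2, column 5: row 2 has {A}; column 5 has {C,D,E}; that leaves B.
At row 4, column 5: row 4 has {D,E}; column 5 has {B,C,D,E}; that leaves A.
At row 2, column 3: row 2 has {A,B}; column 3 has {A,C,D}; that leaves E.
At row 2, column 4: row 2 has {A,B,E}; column 4 has {A,D}; that leaves C.
At row 4, column 4: row 4 has {A,D,E}; column 4 has {A,C,D}; that leaves B.
At row 5, column 4: row 5 has {A,C,D}; column 4 has {A,B,C,D}; that leaves E.
At row 1, column 3: row 1 has {A,C,D}; column 3 has {A,C,D,E}; that leaves B.
At row 2, column 2: row 2 has {A,B,C,E}; column 2 has {A}; that leaves D.
At row 4, column 2: row 4 has {A,B,D,E}; column 2 has {A,D}; that leaves C.
At row 5, column 2: row 5 has {A,C,D,E}; column 2 has {A,C,D}; that leaves B.
At row 1, column 2: row 1 has {A,B,C,D}; column 2 has {A,B,C,D}; that leaves E.

C E B A D / A D E C B / B A C D E / E C D B A / D B A E C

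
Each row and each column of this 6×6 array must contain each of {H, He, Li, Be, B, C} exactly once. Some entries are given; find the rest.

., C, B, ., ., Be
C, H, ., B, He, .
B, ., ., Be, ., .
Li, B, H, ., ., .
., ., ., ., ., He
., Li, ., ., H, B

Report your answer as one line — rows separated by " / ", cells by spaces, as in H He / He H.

He C B H Li Be / C H Be B He Li / B He Li Be C H / Li B H He Be C / H Be C Li B He / Be Li He C H B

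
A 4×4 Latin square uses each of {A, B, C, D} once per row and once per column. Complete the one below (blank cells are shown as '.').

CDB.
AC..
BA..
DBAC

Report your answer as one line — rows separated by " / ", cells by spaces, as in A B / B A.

C D B A / A C D B / B A C D / D B A C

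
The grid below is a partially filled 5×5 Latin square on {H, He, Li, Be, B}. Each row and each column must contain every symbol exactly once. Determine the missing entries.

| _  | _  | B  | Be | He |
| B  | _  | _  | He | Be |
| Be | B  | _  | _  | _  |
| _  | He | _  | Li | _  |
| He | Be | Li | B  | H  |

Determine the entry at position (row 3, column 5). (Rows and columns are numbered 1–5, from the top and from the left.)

Li

(r2,c3) = H
(r3,c3) = He
(r3,c4) = H
(r3,c5) = Li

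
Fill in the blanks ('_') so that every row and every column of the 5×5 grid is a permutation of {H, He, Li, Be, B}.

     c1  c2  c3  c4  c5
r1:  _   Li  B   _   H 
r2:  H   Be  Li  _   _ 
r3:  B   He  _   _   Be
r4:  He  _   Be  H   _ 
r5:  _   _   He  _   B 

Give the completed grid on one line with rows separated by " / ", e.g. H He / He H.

Be Li B He H / H Be Li B He / B He H Li Be / He B Be H Li / Li H He Be B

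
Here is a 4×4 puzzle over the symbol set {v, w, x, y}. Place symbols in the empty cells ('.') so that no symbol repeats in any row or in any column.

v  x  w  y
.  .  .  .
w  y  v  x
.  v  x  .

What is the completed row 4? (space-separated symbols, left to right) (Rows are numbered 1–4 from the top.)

y v x w

(r2,c2) = w
(r2,c3) = y
(r2,c4) = v
(r4,c1) = y
(r4,c4) = w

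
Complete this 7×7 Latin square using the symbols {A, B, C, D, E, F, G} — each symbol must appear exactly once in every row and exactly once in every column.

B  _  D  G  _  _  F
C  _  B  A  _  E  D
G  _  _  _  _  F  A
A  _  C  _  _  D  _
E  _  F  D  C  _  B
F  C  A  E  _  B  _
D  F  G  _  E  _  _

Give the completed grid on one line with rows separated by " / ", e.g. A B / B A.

B E D G A C F / C G B A F E D / G D E C B F A / A B C F G D E / E A F D C G B / F C A E D B G / D F G B E A C

(r1,c5) = A
(r1,c6) = C
(r2,c2) = G
(r2,c5) = F
(r3,c3) = E
(r5,c2) = A
(r5,c6) = G
(r6,c7) = G
(r7,c6) = A
(r7,c7) = C
(r1,c2) = E
(r4,c2) = B
(r4,c4) = F
(r4,c5) = G
(r4,c7) = E
(r6,c5) = D
(r7,c4) = B
(r3,c2) = D
(r3,c4) = C
(r3,c5) = B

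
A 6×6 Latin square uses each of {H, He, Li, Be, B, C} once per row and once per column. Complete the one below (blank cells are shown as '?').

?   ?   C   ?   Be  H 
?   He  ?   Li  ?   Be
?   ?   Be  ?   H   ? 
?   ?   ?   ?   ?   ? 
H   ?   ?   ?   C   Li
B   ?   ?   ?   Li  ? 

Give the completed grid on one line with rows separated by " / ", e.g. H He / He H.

He Li C B Be H / C He H Li B Be / Li B Be C H He / Be C Li H He B / H Be B He C Li / B H He Be Li C

At row 2, column 1: row 2 has {He,Li,Be}; column 1 has {H,B}; that leaves C.
At row 2, column 5: row 2 has {He,Li,Be,C}; column 5 has {H,Li,Be,C}; that leaves B.
At row 4, column 5: row 4 is empty so far; column 5 has {H,Li,Be,B,C}; that leaves He.
At row 2, column 3: row 2 has {He,Li,Be,B,C}; column 3 has {Be,C}; that leaves H.
At row 6, column 3: row 6 has {Li,B}; column 3 has {H,Be,C}; that leaves He.
At row 6, column 6: row 6 has {He,Li,B}; column 6 has {H,Li,Be}; that leaves C.
At row 4, column 6: row 4 has {He}; column 6 has {H,Li,Be,C}; that leaves B.
At row 5, column 3: row 5 has {H,Li,C}; column 3 has {H,He,Be,C}; that leaves B.
At row 3, column 6: row 3 has {H,Be}; column 6 has {H,Li,Be,B,C}; that leaves He.
At row 4, column 3: row 4 has {He,B}; column 3 has {H,He,Be,B,C}; that leaves Li.
At row 5, column 2: row 5 has {H,Li,B,C}; column 2 has {He}; that leaves Be.
At row 5, column 4: row 5 has {H,Li,Be,B,C}; column 4 has {Li}; that leaves He.
At row 6, column 2: row 6 has {He,Li,B,C}; column 2 has {He,Be}; that leaves H.
At row 6, column 4: row 6 has {H,He,Li,B,C}; column 4 has {He,Li}; that leaves Be.
At row 1, column 4: row 1 has {H,Be,C}; column 4 has {He,Li,Be}; that leaves B.
At row 3, column 1: row 3 has {H,He,Be}; column 1 has {H,B,C}; that leaves Li.
At row 3, column 4: row 3 has {H,He,Li,Be}; column 4 has {He,Li,Be,B}; that leaves C.
At row 4, column 1: row 4 has {He,Li,B}; column 1 has {H,Li,B,C}; that leaves Be.
At row 4, column 2: row 4 has {He,Li,Be,B}; column 2 has {H,He,Be}; that leaves C.
At row 4, column 4: row 4 has {He,Li,Be,B,C}; column 4 has {He,Li,Be,B,C}; that leaves H.
At row 1, column 1: row 1 has {H,Be,B,C}; column 1 has {H,Li,Be,B,C}; that leaves He.
At row 1, column 2: row 1 has {H,He,Be,B,C}; column 2 has {H,He,Be,C}; that leaves Li.
At row 3, column 2: row 3 has {H,He,Li,Be,C}; column 2 has {H,He,Li,Be,C}; that leaves B.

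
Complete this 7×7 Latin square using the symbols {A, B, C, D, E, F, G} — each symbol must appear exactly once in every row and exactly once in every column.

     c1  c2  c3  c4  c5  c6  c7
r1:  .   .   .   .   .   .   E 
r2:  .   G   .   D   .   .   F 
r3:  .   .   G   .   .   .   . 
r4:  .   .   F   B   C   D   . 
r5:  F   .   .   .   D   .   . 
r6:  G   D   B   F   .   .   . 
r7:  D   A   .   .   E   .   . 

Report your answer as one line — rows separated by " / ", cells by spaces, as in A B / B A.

C F D A G B E / E G A D B C F / B C G E F A D / A E F B C D G / F B E C D G A / G D B F A E C / D A C G E F B

(r4,c2) = E
(r6,c5) = A
(r6,c7) = C
(r7,c3) = C
(r7,c4) = G
(r7,c7) = B
(r2,c5) = B
(r3,c5) = F
(r4,c1) = A
(r4,c7) = G
(r5,c7) = A
(r6,c6) = E
(r7,c6) = F
(r1,c5) = G
(r3,c7) = D
(r5,c3) = E
(r5,c4) = C
(r1,c4) = A
(r2,c3) = A
(r2,c6) = C
(r3,c4) = E
(r5,c2) = B
(r5,c6) = G
(r1,c3) = D
(r1,c6) = B
(r2,c1) = E
(r3,c2) = C
(r3,c6) = A
(r1,c1) = C
(r1,c2) = F
(r3,c1) = B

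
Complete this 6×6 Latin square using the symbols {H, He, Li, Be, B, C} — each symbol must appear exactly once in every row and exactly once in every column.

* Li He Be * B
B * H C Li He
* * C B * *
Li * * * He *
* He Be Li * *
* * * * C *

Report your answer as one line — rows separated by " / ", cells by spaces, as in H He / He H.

C Li He Be H B / B Be H C Li He / He H C B Be Li / Li C B H He Be / H He Be Li B C / Be B Li He C H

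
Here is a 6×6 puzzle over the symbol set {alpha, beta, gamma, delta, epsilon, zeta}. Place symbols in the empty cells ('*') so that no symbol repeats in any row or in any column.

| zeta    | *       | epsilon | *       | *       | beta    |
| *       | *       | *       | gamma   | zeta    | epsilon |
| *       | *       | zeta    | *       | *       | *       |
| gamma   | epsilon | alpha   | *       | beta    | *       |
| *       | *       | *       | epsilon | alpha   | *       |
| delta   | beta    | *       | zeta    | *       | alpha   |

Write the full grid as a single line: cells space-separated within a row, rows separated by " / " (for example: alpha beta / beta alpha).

(r4,c4) = delta
(r4,c6) = zeta
(r5,c1) = beta
(r6,c3) = gamma
(r6,c5) = epsilon
(r1,c4) = alpha
(r2,c1) = alpha
(r2,c2) = delta
(r2,c3) = beta
(r3,c1) = epsilon
(r3,c4) = beta
(r5,c3) = delta
(r5,c6) = gamma
(r1,c2) = gamma
(r1,c5) = delta
(r3,c2) = alpha
(r3,c5) = gamma
(r3,c6) = delta
(r5,c2) = zeta

zeta gamma epsilon alpha delta beta / alpha delta beta gamma zeta epsilon / epsilon alpha zeta beta gamma delta / gamma epsilon alpha delta beta zeta / beta zeta delta epsilon alpha gamma / delta beta gamma zeta epsilon alpha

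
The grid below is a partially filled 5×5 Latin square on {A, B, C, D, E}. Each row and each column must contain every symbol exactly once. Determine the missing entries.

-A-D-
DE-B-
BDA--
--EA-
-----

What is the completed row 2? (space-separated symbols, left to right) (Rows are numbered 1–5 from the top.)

D E C B A

(r2,c3) = C
(r2,c5) = A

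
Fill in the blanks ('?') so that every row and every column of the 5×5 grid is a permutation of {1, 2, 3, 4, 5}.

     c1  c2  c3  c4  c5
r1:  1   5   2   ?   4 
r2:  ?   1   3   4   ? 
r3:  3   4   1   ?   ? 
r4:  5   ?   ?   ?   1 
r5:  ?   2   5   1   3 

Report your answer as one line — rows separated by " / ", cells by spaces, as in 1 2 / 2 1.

1 5 2 3 4 / 2 1 3 4 5 / 3 4 1 5 2 / 5 3 4 2 1 / 4 2 5 1 3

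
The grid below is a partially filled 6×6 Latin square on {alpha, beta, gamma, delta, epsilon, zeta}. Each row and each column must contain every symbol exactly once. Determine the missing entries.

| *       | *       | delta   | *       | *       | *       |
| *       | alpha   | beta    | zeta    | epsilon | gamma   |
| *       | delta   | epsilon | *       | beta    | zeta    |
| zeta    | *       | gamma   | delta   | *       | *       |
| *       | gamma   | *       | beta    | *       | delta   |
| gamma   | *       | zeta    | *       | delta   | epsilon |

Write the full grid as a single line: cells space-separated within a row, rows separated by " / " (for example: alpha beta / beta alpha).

(r2,c1) = delta
(r3,c1) = alpha
(r3,c4) = gamma
(r4,c5) = alpha
(r4,c6) = beta
(r5,c1) = epsilon
(r5,c3) = alpha
(r5,c5) = zeta
(r6,c2) = beta
(r6,c4) = alpha
(r1,c1) = beta
(r1,c4) = epsilon
(r1,c5) = gamma
(r1,c6) = alpha
(r4,c2) = epsilon
(r1,c2) = zeta

beta zeta delta epsilon gamma alpha / delta alpha beta zeta epsilon gamma / alpha delta epsilon gamma beta zeta / zeta epsilon gamma delta alpha beta / epsilon gamma alpha beta zeta delta / gamma beta zeta alpha delta epsilon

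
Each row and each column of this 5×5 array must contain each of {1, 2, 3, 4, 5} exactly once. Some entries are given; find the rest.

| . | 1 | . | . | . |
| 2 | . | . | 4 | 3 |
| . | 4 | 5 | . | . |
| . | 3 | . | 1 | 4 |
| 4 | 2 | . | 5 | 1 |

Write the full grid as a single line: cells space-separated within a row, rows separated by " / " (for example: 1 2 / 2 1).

3 1 4 2 5 / 2 5 1 4 3 / 1 4 5 3 2 / 5 3 2 1 4 / 4 2 3 5 1

Cell (r2,c2): row 2 has {2,3,4}; column 2 has {1,2,3,4} → 5.
Cell (r2,c3): row 2 has {2,3,4,5}; column 3 has {5} → 1.
Cell (r3,c5): row 3 has {4,5}; column 5 has {1,3,4} → 2.
Cell (r4,c1): row 4 has {1,3,4}; column 1 has {2,4} → 5.
Cell (r4,c3): row 4 has {1,3,4,5}; column 3 has {1,5} → 2.
Cell (r5,c3): row 5 has {1,2,4,5}; column 3 has {1,2,5} → 3.
Cell (r1,c1): row 1 has {1}; column 1 has {2,4,5} → 3.
Cell (r1,c3): row 1 has {1,3}; column 3 has {1,2,3,5} → 4.
Cell (r1,c4): row 1 has {1,3,4}; column 4 has {1,4,5} → 2.
Cell (r1,c5): row 1 has {1,2,3,4}; column 5 has {1,2,3,4} → 5.
Cell (r3,c1): row 3 has {2,4,5}; column 1 has {2,3,4,5} → 1.
Cell (r3,c4): row 3 has {1,2,4,5}; column 4 has {1,2,4,5} → 3.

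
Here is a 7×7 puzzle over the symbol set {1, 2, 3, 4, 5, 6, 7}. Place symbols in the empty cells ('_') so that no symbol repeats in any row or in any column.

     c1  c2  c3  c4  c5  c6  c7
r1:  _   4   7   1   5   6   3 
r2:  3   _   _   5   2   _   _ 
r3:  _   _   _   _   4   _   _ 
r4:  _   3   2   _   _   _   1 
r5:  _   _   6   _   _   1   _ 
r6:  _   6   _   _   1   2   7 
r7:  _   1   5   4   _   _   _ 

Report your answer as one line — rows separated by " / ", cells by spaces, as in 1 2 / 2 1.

2 4 7 1 5 6 3 / 3 7 1 5 2 4 6 / 1 2 3 6 4 7 5 / 4 3 2 7 6 5 1 / 7 5 6 2 3 1 4 / 5 6 4 3 1 2 7 / 6 1 5 4 7 3 2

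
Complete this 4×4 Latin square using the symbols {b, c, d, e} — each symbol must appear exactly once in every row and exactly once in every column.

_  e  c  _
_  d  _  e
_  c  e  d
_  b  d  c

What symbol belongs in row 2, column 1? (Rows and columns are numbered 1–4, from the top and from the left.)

c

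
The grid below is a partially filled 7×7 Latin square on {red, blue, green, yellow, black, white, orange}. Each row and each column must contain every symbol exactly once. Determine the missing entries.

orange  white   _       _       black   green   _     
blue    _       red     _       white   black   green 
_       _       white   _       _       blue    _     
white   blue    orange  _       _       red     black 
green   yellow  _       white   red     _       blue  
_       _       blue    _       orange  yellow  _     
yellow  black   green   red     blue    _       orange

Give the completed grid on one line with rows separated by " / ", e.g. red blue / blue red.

(r1,c3) = yellow
(r1,c4) = blue
(r1,c7) = red
(r2,c2) = orange
(r2,c4) = yellow
(r3,c7) = yellow
(r4,c4) = green
(r4,c5) = yellow
(r5,c3) = black
(r5,c6) = orange
(r6,c4) = black
(r6,c7) = white
(r7,c6) = white
(r3,c4) = orange
(r3,c5) = green
(r6,c1) = red
(r6,c2) = green
(r3,c1) = black
(r3,c2) = red

orange white yellow blue black green red / blue orange red yellow white black green / black red white orange green blue yellow / white blue orange green yellow red black / green yellow black white red orange blue / red green blue black orange yellow white / yellow black green red blue white orange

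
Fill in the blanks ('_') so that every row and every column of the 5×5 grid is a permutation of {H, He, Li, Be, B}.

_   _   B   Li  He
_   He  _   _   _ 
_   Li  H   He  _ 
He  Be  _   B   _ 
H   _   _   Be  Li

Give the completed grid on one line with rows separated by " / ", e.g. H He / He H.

Cell (r1,c1): row 1 has {He,Li,B}; column 1 has {H,He} → Be.
Cell (r1,c2): row 1 has {He,Li,Be,B}; column 2 has {He,Li,Be} → H.
Cell (r2,c4): row 2 has {He}; column 4 has {He,Li,Be,B} → H.
Cell (r3,c1): row 3 has {H,He,Li}; column 1 has {H,He,Be} → B.
Cell (r3,c5): row 3 has {H,He,Li,B}; column 5 has {He,Li} → Be.
Cell (r4,c3): row 4 has {He,Be,B}; column 3 has {H,B} → Li.
Cell (r4,c5): row 4 has {He,Li,Be,B}; column 5 has {He,Li,Be} → H.
Cell (r5,c2): row 5 has {H,Li,Be}; column 2 has {H,He,Li,Be} → B.
Cell (r5,c3): row 5 has {H,Li,Be,B}; column 3 has {H,Li,B} → He.
Cell (r2,c1): row 2 has {H,He}; column 1 has {H,He,Be,B} → Li.
Cell (r2,c3): row 2 has {H,He,Li}; column 3 has {H,He,Li,B} → Be.
Cell (r2,c5): row 2 has {H,He,Li,Be}; column 5 has {H,He,Li,Be} → B.

Be H B Li He / Li He Be H B / B Li H He Be / He Be Li B H / H B He Be Li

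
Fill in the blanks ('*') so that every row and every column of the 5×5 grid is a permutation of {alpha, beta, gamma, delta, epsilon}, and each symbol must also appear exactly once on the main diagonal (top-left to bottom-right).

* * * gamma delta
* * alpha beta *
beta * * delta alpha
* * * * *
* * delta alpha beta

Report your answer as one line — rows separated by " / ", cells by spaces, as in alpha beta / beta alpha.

(r4,c4) = epsilon
(r4,c5) = gamma
(r1,c1) = alpha
(r2,c5) = epsilon
(r3,c3) = gamma
(r4,c1) = delta
(r4,c3) = beta
(r1,c3) = epsilon
(r2,c1) = gamma
(r2,c2) = delta
(r3,c2) = epsilon
(r4,c2) = alpha
(r5,c1) = epsilon
(r5,c2) = gamma
(r1,c2) = beta

alpha beta epsilon gamma delta / gamma delta alpha beta epsilon / beta epsilon gamma delta alpha / delta alpha beta epsilon gamma / epsilon gamma delta alpha beta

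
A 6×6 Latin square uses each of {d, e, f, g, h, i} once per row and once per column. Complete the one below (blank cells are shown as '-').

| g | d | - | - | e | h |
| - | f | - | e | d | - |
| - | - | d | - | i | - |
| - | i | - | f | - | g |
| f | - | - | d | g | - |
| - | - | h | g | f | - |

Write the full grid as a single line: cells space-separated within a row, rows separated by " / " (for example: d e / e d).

g d f i e h / h f g e d i / e g d h i f / d i e f h g / f h i d g e / i e h g f d

row 1 has {d,e,g,h}; column 4 has {d,e,f,g} — only i is left for (r1,c4).
row 2 has {d,e,f}; column 6 has {g,h} — only i is left for (r2,c6).
row 3 has {d,i}; column 4 has {d,e,f,g,i} — only h is left for (r3,c4).
row 4 has {f,g,i}; column 3 has {d,h} — only e is left for (r4,c3).
row 4 has {e,f,g,i}; column 5 has {d,e,f,g,i} — only h is left for (r4,c5).
row 5 has {d,f,g}; column 3 has {d,e,h} — only i is left for (r5,c3).
row 5 has {d,f,g,i}; column 6 has {g,h,i} — only e is left for (r5,c6).
row 6 has {f,g,h}; column 2 has {d,f,i} — only e is left for (r6,c2).
row 6 has {e,f,g,h}; column 6 has {e,g,h,i} — only d is left for (r6,c6).
row 1 has {d,e,g,h,i}; column 3 has {d,e,h,i} — only f is left for (r1,c3).
row 2 has {d,e,f,i}; column 1 has {f,g} — only h is left for (r2,c1).
row 2 has {d,e,f,h,i}; column 3 has {d,e,f,h,i} — only g is left for (r2,c3).
row 3 has {d,h,i}; column 1 has {f,g,h} — only e is left for (r3,c1).
row 3 has {d,e,h,i}; column 2 has {d,e,f,i} — only g is left for (r3,c2).
row 3 has {d,e,g,h,i}; column 6 has {d,e,g,h,i} — only f is left for (r3,c6).
row 4 has {e,f,g,h,i}; column 1 has {e,f,g,h} — only d is left for (r4,c1).
row 5 has {d,e,f,g,i}; column 2 has {d,e,f,g,i} — only h is left for (r5,c2).
row 6 has {d,e,f,g,h}; column 1 has {d,e,f,g,h} — only i is left for (r6,c1).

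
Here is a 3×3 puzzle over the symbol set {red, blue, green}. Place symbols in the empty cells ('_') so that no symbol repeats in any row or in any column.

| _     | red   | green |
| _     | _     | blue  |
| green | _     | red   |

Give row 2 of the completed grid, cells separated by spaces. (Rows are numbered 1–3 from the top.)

At row 1, column 1: row 1 has {red,green}; column 1 has {green}; that leaves blue.
At row 2, column 1: row 2 has {blue}; column 1 has {blue,green}; that leaves red.
At row 2, column 2: row 2 has {red,blue}; column 2 has {red}; that leaves green.

red green blue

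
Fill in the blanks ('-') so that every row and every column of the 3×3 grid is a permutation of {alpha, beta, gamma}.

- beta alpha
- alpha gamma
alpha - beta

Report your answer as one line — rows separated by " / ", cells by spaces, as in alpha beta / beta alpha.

gamma beta alpha / beta alpha gamma / alpha gamma beta

(r1,c1) = gamma
(r2,c1) = beta
(r3,c2) = gamma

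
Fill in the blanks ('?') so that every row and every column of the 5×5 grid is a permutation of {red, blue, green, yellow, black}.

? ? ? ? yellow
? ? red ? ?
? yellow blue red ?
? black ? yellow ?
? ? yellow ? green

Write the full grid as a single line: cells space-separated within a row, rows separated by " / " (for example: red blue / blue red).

red blue black green yellow / yellow green red black blue / green yellow blue red black / blue black green yellow red / black red yellow blue green

At row 3, column 5: row 3 has {red,blue,yellow}; column 5 has {green,yellow}; that leaves black.
At row 4, column 3: row 4 has {yellow,black}; column 3 has {red,blue,yellow}; that leaves green.
At row 1, column 3: row 1 has {yellow}; column 3 has {red,blue,green,yellow}; that leaves black.
At row 2, column 5: row 2 has {red}; column 5 has {green,yellow,black}; that leaves blue.
At row 3, column 1: row 3 has {red,blue,yellow,black}; column 1 is empty so far; that leaves green.
At row 4, column 5: row 4 has {green,yellow,black}; column 5 has {blue,green,yellow,black}; that leaves red.
At row 2, column 2: row 2 has {red,blue}; column 2 has {yellow,black}; that leaves green.
At row 2, column 4: row 2 has {red,blue,green}; column 4 has {red,yellow}; that leaves black.
At row 4, column 1: row 4 has {red,green,yellow,black}; column 1 has {green}; that leaves blue.
At row 5, column 4: row 5 has {green,yellow}; column 4 has {red,yellow,black}; that leaves blue.
At row 1, column 1: row 1 has {yellow,black}; column 1 has {blue,green}; that leaves red.
At row 1, column 2: row 1 has {red,yellow,black}; column 2 has {green,yellow,black}; that leaves blue.
At row 1, column 4: row 1 has {red,blue,yellow,black}; column 4 has {red,blue,yellow,black}; that leaves green.
At row 2, column 1: row 2 has {red,blue,green,black}; column 1 has {red,blue,green}; that leaves yellow.
At row 5, column 1: row 5 has {blue,green,yellow}; column 1 has {red,blue,green,yellow}; that leaves black.
At row 5, column 2: row 5 has {blue,green,yellow,black}; column 2 has {blue,green,yellow,black}; that leaves red.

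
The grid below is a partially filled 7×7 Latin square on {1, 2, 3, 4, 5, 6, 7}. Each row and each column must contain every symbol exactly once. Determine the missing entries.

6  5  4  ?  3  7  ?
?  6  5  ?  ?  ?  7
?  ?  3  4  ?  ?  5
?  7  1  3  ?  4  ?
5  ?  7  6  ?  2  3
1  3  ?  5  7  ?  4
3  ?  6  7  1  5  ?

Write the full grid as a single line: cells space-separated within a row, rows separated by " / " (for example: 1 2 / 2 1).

6 5 4 2 3 7 1 / 4 6 5 1 2 3 7 / 7 2 3 4 6 1 5 / 2 7 1 3 5 4 6 / 5 1 7 6 4 2 3 / 1 3 2 5 7 6 4 / 3 4 6 7 1 5 2

Cell (r4,c1): row 4 has {1,3,4,7}; column 1 has {1,3,5,6} → 2.
Cell (r4,c7): row 4 has {1,2,3,4,7}; column 7 has {3,4,5,7} → 6.
Cell (r5,c5): row 5 has {2,3,5,6,7}; column 5 has {1,3,7} → 4.
Cell (r6,c3): row 6 has {1,3,4,5,7}; column 3 has {1,3,4,5,6,7} → 2.
Cell (r6,c6): row 6 has {1,2,3,4,5,7}; column 6 has {2,4,5,7} → 6.
Cell (r7,c7): row 7 has {1,3,5,6,7}; column 7 has {3,4,5,6,7} → 2.
Cell (r1,c7): row 1 has {3,4,5,6,7}; column 7 has {2,3,4,5,6,7} → 1.
Cell (r2,c1): row 2 has {5,6,7}; column 1 has {1,2,3,5,6} → 4.
Cell (r2,c5): row 2 has {4,5,6,7}; column 5 has {1,3,4,7} → 2.
Cell (r3,c1): row 3 has {3,4,5}; column 1 has {1,2,3,4,5,6} → 7.
Cell (r3,c5): row 3 has {3,4,5,7}; column 5 has {1,2,3,4,7} → 6.
Cell (r3,c6): row 3 has {3,4,5,6,7}; column 6 has {2,4,5,6,7} → 1.
Cell (r4,c5): row 4 has {1,2,3,4,6,7}; column 5 has {1,2,3,4,6,7} → 5.
Cell (r5,c2): row 5 has {2,3,4,5,6,7}; column 2 has {3,5,6,7} → 1.
Cell (r7,c2): row 7 has {1,2,3,5,6,7}; column 2 has {1,3,5,6,7} → 4.
Cell (r1,c4): row 1 has {1,3,4,5,6,7}; column 4 has {3,4,5,6,7} → 2.
Cell (r2,c4): row 2 has {2,4,5,6,7}; column 4 has {2,3,4,5,6,7} → 1.
Cell (r2,c6): row 2 has {1,2,4,5,6,7}; column 6 has {1,2,4,5,6,7} → 3.
Cell (r3,c2): row 3 has {1,3,4,5,6,7}; column 2 has {1,3,4,5,6,7} → 2.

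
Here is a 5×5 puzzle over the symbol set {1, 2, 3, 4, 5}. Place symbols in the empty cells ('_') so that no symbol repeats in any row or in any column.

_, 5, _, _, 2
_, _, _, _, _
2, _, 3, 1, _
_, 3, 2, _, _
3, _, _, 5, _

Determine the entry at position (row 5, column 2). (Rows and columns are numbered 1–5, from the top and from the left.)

(r3,c2) = 4
(r3,c5) = 5
(r4,c4) = 4
(r4,c5) = 1
(r5,c5) = 4
(r1,c4) = 3
(r2,c4) = 2
(r2,c5) = 3
(r4,c1) = 5
(r5,c3) = 1
(r1,c3) = 4
(r2,c2) = 1
(r2,c3) = 5
(r5,c2) = 2

2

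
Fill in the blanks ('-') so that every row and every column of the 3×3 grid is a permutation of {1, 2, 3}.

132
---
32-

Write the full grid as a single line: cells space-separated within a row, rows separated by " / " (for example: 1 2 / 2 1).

row 2 is empty so far; column 1 has {1,3} — only 2 is left for (r2,c1).
row 2 has {2}; column 2 has {2,3} — only 1 is left for (r2,c2).
row 2 has {1,2}; column 3 has {2} — only 3 is left for (r2,c3).
row 3 has {2,3}; column 3 has {2,3} — only 1 is left for (r3,c3).

1 3 2 / 2 1 3 / 3 2 1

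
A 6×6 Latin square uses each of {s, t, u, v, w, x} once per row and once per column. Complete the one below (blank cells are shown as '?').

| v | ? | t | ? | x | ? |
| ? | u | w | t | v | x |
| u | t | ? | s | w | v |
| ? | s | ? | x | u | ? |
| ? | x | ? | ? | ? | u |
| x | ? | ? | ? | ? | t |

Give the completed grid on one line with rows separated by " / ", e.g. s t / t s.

(r1,c2) = w
(r1,c4) = u
(r1,c6) = s
(r2,c1) = s
(r3,c3) = x
(r4,c3) = v
(r4,c6) = w
(r5,c3) = s
(r5,c5) = t
(r6,c2) = v
(r6,c3) = u
(r6,c4) = w
(r6,c5) = s
(r4,c1) = t
(r5,c1) = w
(r5,c4) = v

v w t u x s / s u w t v x / u t x s w v / t s v x u w / w x s v t u / x v u w s t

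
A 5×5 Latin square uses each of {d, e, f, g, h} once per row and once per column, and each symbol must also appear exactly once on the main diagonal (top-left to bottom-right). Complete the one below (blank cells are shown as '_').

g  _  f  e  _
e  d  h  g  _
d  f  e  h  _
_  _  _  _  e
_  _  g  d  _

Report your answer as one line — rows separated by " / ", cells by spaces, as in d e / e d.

g h f e d / e d h g f / d f e h g / h g d f e / f e g d h

(r1,c2) = h
(r1,c5) = d
(r2,c5) = f
(r3,c5) = g
(r4,c2) = g
(r4,c3) = d
(r4,c4) = f
(r5,c2) = e
(r5,c5) = h
(r4,c1) = h
(r5,c1) = f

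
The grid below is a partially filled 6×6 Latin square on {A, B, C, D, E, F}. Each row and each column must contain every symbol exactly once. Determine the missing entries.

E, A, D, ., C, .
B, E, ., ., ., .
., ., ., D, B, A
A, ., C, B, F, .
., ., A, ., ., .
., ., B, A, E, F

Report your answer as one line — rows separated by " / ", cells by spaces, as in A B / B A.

E A D F C B / B E F C A D / C F E D B A / A D C B F E / F B A E D C / D C B A E F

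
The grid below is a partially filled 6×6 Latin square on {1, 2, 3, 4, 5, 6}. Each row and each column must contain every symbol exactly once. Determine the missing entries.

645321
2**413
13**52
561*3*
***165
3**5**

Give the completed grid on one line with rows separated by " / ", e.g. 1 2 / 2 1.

(r2,c2): row 2 has {1,2,3,4}; column 2 has {3,4,6}, so it must be 5.
(r2,c3): row 2 has {1,2,3,4,5}; column 3 has {1,5}, so it must be 6.
(r3,c3): row 3 has {1,2,3,5}; column 3 has {1,5,6}, so it must be 4.
(r3,c4): row 3 has {1,2,3,4,5}; column 4 has {1,3,4,5}, so it must be 6.
(r4,c4): row 4 has {1,3,5,6}; column 4 has {1,3,4,5,6}, so it must be 2.
(r4,c6): row 4 has {1,2,3,5,6}; column 6 has {1,2,3,5}, so it must be 4.
(r5,c1): row 5 has {1,5,6}; column 1 has {1,2,3,5,6}, so it must be 4.
(r5,c2): row 5 has {1,4,5,6}; column 2 has {3,4,5,6}, so it must be 2.
(r5,c3): row 5 has {1,2,4,5,6}; column 3 has {1,4,5,6}, so it must be 3.
(r6,c2): row 6 has {3,5}; column 2 has {2,3,4,5,6}, so it must be 1.
(r6,c3): row 6 has {1,3,5}; column 3 has {1,3,4,5,6}, so it must be 2.
(r6,c5): row 6 has {1,2,3,5}; column 5 has {1,2,3,5,6}, so it must be 4.
(r6,c6): row 6 has {1,2,3,4,5}; column 6 has {1,2,3,4,5}, so it must be 6.

6 4 5 3 2 1 / 2 5 6 4 1 3 / 1 3 4 6 5 2 / 5 6 1 2 3 4 / 4 2 3 1 6 5 / 3 1 2 5 4 6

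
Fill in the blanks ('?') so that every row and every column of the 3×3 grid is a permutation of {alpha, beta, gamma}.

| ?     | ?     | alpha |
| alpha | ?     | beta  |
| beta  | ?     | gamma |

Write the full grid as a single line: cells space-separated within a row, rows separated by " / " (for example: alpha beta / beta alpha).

(r1,c1) = gamma
(r1,c2) = beta
(r2,c2) = gamma
(r3,c2) = alpha

gamma beta alpha / alpha gamma beta / beta alpha gamma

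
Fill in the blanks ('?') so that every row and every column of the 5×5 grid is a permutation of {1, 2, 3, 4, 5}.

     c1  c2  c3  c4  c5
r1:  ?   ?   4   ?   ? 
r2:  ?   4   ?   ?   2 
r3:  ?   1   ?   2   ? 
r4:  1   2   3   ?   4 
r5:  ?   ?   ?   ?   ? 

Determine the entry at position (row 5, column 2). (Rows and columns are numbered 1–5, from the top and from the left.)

(r3,c3) = 5
(r3,c5) = 3
(r4,c4) = 5
(r2,c3) = 1
(r2,c4) = 3
(r3,c1) = 4
(r5,c3) = 2
(r1,c4) = 1
(r1,c5) = 5
(r2,c1) = 5
(r5,c1) = 3
(r5,c2) = 5

5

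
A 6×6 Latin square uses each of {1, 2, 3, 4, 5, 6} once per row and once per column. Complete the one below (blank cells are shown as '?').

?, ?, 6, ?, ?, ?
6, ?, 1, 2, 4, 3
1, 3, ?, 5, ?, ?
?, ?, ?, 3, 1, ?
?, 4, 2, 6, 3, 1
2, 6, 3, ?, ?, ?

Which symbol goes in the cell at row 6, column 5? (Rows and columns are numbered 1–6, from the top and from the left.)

5

Cell (r2,c2): row 2 has {1,2,3,4,6}; column 2 has {3,4,6} → 5.
Cell (r3,c3): row 3 has {1,3,5}; column 3 has {1,2,3,6} → 4.
Cell (r4,c2): row 4 has {1,3}; column 2 has {3,4,5,6} → 2.
Cell (r4,c3): row 4 has {1,2,3}; column 3 has {1,2,3,4,6} → 5.
Cell (r5,c1): row 5 has {1,2,3,4,6}; column 1 has {1,2,6} → 5.
Cell (r6,c5): row 6 has {2,3,6}; column 5 has {1,3,4} → 5.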